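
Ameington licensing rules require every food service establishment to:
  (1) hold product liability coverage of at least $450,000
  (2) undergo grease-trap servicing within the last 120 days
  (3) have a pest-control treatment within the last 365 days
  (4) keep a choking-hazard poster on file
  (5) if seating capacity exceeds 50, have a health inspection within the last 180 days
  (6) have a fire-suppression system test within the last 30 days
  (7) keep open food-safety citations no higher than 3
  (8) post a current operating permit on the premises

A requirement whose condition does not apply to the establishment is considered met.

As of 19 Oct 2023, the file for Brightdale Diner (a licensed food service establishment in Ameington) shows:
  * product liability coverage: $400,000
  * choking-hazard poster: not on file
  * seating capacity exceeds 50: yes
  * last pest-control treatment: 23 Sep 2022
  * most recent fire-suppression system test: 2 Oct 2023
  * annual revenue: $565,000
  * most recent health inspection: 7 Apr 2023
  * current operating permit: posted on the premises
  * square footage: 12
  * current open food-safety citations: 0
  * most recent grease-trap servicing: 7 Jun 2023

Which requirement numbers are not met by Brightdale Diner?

1, 2, 3, 4, 5

1. product liability coverage $400,000 < $450,000 → not met
2. grease-trap servicing 134 days ago vs limit 120 → not met
3. pest-control treatment 391 days ago vs limit 365 → not met
4. choking-hazard poster absent → not met
5. condition 'seating capacity exceeds 50' holds; health inspection 195 days ago vs limit 180 → not met
6. fire-suppression system test 17 days ago vs limit 30 → met
7. open food-safety citations 0 ≤ 3 → met
8. current operating permit present → met
Not met: 1, 2, 3, 4, 5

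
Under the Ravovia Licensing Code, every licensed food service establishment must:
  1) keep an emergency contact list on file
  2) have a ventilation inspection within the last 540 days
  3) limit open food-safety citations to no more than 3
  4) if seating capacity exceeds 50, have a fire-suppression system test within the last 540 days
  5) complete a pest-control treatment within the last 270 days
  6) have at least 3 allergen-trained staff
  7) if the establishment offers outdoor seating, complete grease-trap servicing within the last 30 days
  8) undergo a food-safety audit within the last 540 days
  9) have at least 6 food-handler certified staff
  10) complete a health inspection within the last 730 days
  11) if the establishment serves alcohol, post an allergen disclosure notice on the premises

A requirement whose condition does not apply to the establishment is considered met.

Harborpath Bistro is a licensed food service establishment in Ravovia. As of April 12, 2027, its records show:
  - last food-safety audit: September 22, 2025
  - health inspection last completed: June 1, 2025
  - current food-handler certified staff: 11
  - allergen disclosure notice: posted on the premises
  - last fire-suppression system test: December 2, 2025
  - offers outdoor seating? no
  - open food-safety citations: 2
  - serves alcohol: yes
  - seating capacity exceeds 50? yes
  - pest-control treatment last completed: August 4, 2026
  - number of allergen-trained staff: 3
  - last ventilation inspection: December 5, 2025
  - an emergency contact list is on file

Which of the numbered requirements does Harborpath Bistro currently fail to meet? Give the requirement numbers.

1. emergency contact list present → met
2. ventilation inspection 493 days ago vs limit 540 → met
3. open food-safety citations 2 ≤ 3 → met
4. condition 'seating capacity exceeds 50' holds; fire-suppression system test 496 days ago vs limit 540 → met
5. pest-control treatment 251 days ago vs limit 270 → met
6. allergen-trained staff 3 ≥ 3 → met
7. condition 'offers outdoor seating' does not hold → requirement n/a → met
8. food-safety audit 567 days ago vs limit 540 → not met
9. food-handler certified staff 11 ≥ 6 → met
10. health inspection 680 days ago vs limit 730 → met
11. condition 'serves alcohol' holds; allergen disclosure notice present → met
Not met: 8

8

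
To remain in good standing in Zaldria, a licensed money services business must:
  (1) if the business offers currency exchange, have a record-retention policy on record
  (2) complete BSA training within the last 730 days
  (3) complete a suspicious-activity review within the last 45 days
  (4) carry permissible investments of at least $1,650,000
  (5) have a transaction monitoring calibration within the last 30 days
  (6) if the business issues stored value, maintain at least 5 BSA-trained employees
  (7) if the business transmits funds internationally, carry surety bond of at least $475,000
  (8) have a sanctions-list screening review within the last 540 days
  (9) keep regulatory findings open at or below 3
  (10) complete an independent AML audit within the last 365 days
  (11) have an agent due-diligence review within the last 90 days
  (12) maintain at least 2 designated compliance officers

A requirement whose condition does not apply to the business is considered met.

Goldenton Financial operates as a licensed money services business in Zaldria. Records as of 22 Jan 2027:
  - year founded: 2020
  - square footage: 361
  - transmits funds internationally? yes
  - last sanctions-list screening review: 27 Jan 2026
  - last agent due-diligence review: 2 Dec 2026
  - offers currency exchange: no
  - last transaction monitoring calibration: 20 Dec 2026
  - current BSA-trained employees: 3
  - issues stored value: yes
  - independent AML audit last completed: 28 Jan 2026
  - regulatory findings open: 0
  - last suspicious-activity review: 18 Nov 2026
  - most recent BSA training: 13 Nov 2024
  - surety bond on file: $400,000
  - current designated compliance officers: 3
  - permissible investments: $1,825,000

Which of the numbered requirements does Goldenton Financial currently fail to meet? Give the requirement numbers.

2, 3, 5, 6, 7

1. condition 'offers currency exchange' does not hold → requirement n/a → met
2. BSA training 800 days ago vs limit 730 → not met
3. suspicious-activity review 65 days ago vs limit 45 → not met
4. permissible investments $1,825,000 ≥ $1,650,000 → met
5. transaction monitoring calibration 33 days ago vs limit 30 → not met
6. condition 'issues stored value' holds; BSA-trained employees 3 < 5 → not met
7. condition 'transmits funds internationally' holds; surety bond $400,000 < $475,000 → not met
8. sanctions-list screening review 360 days ago vs limit 540 → met
9. regulatory findings open 0 ≤ 3 → met
10. independent AML audit 359 days ago vs limit 365 → met
11. agent due-diligence review 51 days ago vs limit 90 → met
12. designated compliance officers 3 ≥ 2 → met
Not met: 2, 3, 5, 6, 7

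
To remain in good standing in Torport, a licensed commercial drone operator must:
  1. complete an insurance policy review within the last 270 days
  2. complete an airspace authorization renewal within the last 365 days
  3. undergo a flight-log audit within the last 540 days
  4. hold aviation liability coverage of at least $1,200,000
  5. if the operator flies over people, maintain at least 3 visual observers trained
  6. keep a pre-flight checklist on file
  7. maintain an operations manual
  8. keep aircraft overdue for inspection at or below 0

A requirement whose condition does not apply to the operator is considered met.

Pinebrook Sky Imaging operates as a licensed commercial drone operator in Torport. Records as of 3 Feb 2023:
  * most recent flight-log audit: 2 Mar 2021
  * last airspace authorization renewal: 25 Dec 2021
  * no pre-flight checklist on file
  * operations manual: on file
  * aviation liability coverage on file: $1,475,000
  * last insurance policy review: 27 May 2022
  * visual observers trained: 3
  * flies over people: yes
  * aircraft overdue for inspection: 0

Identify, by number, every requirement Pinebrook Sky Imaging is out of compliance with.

2, 3, 6

1. insurance policy review 252 days ago vs limit 270 → met
2. airspace authorization renewal 405 days ago vs limit 365 → not met
3. flight-log audit 703 days ago vs limit 540 → not met
4. aviation liability coverage $1,475,000 ≥ $1,200,000 → met
5. condition 'flies over people' holds; visual observers trained 3 ≥ 3 → met
6. pre-flight checklist absent → not met
7. operations manual present → met
8. aircraft overdue for inspection 0 ≤ 0 → met
Not met: 2, 3, 6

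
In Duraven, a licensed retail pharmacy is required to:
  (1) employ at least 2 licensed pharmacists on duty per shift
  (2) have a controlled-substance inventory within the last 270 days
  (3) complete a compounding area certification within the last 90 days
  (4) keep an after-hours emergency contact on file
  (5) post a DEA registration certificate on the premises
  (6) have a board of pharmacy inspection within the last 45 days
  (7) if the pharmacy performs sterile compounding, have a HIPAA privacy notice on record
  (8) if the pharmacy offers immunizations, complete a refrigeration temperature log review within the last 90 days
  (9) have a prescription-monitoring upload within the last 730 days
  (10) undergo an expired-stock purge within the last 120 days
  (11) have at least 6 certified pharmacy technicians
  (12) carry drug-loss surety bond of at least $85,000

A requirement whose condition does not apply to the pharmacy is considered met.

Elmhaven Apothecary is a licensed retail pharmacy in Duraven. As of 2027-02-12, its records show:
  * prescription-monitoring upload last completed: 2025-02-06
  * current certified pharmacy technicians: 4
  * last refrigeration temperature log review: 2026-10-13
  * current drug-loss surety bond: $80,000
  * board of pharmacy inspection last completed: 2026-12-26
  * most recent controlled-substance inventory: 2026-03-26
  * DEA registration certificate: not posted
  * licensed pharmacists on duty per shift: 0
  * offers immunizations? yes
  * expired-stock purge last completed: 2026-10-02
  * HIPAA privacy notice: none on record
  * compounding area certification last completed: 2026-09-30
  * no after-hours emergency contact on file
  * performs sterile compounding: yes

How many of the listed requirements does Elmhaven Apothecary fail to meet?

12

1. licensed pharmacists on duty per shift 0 < 2 → not met
2. controlled-substance inventory 323 days ago vs limit 270 → not met
3. compounding area certification 135 days ago vs limit 90 → not met
4. after-hours emergency contact absent → not met
5. DEA registration certificate absent → not met
6. board of pharmacy inspection 48 days ago vs limit 45 → not met
7. condition 'performs sterile compounding' holds; HIPAA privacy notice absent → not met
8. condition 'offers immunizations' holds; refrigeration temperature log review 122 days ago vs limit 90 → not met
9. prescription-monitoring upload 736 days ago vs limit 730 → not met
10. expired-stock purge 133 days ago vs limit 120 → not met
11. certified pharmacy technicians 4 < 6 → not met
12. drug-loss surety bond $80,000 < $85,000 → not met
Not met: 12 of 12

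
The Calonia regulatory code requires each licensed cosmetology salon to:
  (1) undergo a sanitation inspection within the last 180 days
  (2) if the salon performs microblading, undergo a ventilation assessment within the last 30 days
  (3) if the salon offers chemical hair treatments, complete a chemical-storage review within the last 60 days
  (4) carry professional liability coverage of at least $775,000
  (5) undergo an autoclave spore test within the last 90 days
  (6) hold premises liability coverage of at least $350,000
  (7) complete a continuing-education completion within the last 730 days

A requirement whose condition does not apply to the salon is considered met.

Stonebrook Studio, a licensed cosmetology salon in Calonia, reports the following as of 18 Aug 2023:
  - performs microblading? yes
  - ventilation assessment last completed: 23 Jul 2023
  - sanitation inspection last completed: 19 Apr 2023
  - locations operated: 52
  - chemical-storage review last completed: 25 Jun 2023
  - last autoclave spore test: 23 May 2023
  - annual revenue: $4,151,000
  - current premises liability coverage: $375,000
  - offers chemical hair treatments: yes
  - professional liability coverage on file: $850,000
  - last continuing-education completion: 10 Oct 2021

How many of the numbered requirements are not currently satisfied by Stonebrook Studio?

1. sanitation inspection 121 days ago vs limit 180 → met
2. condition 'performs microblading' holds; ventilation assessment 26 days ago vs limit 30 → met
3. condition 'offers chemical hair treatments' holds; chemical-storage review 54 days ago vs limit 60 → met
4. professional liability coverage $850,000 ≥ $775,000 → met
5. autoclave spore test 87 days ago vs limit 90 → met
6. premises liability coverage $375,000 ≥ $350,000 → met
7. continuing-education completion 677 days ago vs limit 730 → met
Not met: 0 of 7

0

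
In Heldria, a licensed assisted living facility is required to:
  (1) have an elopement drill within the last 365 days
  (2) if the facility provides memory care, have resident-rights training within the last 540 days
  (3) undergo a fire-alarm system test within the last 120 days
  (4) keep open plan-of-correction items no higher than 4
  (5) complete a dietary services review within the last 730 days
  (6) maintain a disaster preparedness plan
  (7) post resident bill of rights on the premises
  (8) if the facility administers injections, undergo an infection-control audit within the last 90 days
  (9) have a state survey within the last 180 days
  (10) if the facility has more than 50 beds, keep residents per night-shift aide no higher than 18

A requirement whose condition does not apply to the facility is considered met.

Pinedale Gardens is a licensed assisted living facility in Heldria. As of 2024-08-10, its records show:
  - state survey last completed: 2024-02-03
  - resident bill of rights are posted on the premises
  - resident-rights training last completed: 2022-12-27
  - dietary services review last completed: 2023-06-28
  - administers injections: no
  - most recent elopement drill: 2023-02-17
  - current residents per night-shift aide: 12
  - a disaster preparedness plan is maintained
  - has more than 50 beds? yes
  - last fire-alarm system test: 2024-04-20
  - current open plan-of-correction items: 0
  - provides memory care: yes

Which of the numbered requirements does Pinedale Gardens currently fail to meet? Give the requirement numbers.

1. elopement drill 540 days ago vs limit 365 → not met
2. condition 'provides memory care' holds; resident-rights training 592 days ago vs limit 540 → not met
3. fire-alarm system test 112 days ago vs limit 120 → met
4. open plan-of-correction items 0 ≤ 4 → met
5. dietary services review 409 days ago vs limit 730 → met
6. disaster preparedness plan present → met
7. resident bill of rights present → met
8. condition 'administers injections' does not hold → requirement n/a → met
9. state survey 189 days ago vs limit 180 → not met
10. condition 'has more than 50 beds' holds; residents per night-shift aide 12 ≤ 18 → met
Not met: 1, 2, 9

1, 2, 9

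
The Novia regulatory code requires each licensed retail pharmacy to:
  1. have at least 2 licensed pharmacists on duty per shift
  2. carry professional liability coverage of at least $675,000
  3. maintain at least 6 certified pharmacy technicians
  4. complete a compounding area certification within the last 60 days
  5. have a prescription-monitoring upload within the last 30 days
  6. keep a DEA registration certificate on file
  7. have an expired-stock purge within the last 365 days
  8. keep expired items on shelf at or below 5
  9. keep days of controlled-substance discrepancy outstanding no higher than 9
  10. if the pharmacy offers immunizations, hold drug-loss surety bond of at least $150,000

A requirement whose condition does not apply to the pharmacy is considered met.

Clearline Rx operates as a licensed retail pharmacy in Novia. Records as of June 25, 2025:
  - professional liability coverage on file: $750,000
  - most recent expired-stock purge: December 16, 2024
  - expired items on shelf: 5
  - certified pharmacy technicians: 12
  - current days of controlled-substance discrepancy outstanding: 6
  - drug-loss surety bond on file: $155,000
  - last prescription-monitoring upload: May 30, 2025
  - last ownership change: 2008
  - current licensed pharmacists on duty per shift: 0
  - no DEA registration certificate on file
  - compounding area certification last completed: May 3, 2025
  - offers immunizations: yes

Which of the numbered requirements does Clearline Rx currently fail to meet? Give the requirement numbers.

1. licensed pharmacists on duty per shift 0 < 2 → not met
2. professional liability coverage $750,000 ≥ $675,000 → met
3. certified pharmacy technicians 12 ≥ 6 → met
4. compounding area certification 53 days ago vs limit 60 → met
5. prescription-monitoring upload 26 days ago vs limit 30 → met
6. DEA registration certificate absent → not met
7. expired-stock purge 191 days ago vs limit 365 → met
8. expired items on shelf 5 ≤ 5 → met
9. days of controlled-substance discrepancy outstanding 6 ≤ 9 → met
10. condition 'offers immunizations' holds; drug-loss surety bond $155,000 ≥ $150,000 → met
Not met: 1, 6

1, 6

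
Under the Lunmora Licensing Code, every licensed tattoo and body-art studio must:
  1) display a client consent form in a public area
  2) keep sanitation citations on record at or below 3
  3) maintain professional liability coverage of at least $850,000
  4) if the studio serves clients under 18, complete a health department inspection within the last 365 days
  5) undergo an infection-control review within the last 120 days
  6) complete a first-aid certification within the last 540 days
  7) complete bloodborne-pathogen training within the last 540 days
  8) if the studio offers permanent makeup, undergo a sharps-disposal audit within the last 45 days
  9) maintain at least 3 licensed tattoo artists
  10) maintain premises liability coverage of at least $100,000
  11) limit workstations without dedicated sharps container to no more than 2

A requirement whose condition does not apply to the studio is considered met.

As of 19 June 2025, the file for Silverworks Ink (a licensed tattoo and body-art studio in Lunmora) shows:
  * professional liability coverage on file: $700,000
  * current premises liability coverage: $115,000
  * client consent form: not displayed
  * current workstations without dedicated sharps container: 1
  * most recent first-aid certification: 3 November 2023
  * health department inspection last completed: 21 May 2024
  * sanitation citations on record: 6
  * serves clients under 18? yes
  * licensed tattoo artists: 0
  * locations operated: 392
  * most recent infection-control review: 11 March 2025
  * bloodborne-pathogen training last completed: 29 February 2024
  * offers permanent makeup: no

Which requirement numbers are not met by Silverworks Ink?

1, 2, 3, 4, 6, 9

1. client consent form absent → not met
2. sanitation citations on record 6 > 3 → not met
3. professional liability coverage $700,000 < $850,000 → not met
4. condition 'serves clients under 18' holds; health department inspection 394 days ago vs limit 365 → not met
5. infection-control review 100 days ago vs limit 120 → met
6. first-aid certification 594 days ago vs limit 540 → not met
7. bloodborne-pathogen training 476 days ago vs limit 540 → met
8. condition 'offers permanent makeup' does not hold → requirement n/a → met
9. licensed tattoo artists 0 < 3 → not met
10. premises liability coverage $115,000 ≥ $100,000 → met
11. workstations without dedicated sharps container 1 ≤ 2 → met
Not met: 1, 2, 3, 4, 6, 9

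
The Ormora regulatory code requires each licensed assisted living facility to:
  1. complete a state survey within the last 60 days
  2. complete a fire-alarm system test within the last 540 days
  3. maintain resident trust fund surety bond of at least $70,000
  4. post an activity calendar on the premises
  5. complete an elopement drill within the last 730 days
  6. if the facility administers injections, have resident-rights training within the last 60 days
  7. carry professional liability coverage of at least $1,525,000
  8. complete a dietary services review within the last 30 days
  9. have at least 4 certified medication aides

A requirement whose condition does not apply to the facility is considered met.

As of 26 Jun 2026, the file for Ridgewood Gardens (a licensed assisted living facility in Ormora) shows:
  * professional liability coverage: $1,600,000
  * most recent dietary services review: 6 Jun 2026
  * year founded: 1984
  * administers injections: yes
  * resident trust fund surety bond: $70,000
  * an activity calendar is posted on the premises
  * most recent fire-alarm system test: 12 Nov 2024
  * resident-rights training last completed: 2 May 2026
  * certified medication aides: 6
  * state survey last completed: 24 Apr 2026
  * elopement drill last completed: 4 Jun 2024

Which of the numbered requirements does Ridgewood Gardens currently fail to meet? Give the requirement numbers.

1. state survey 63 days ago vs limit 60 → not met
2. fire-alarm system test 591 days ago vs limit 540 → not met
3. resident trust fund surety bond $70,000 ≥ $70,000 → met
4. activity calendar present → met
5. elopement drill 752 days ago vs limit 730 → not met
6. condition 'administers injections' holds; resident-rights training 55 days ago vs limit 60 → met
7. professional liability coverage $1,600,000 ≥ $1,525,000 → met
8. dietary services review 20 days ago vs limit 30 → met
9. certified medication aides 6 ≥ 4 → met
Not met: 1, 2, 5

1, 2, 5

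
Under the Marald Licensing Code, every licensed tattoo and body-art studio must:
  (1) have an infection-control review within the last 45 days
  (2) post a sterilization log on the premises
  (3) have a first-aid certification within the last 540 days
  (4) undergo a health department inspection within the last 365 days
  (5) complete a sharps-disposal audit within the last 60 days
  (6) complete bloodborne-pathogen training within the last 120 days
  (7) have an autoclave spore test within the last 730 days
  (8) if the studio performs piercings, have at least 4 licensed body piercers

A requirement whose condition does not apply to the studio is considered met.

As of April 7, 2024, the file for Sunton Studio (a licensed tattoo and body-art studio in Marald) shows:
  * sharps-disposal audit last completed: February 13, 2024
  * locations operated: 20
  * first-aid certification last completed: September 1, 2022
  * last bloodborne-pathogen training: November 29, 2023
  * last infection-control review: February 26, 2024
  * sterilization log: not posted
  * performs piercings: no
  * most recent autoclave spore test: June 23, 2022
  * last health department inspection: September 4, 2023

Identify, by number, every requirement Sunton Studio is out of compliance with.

2, 3, 6

1. infection-control review 41 days ago vs limit 45 → met
2. sterilization log absent → not met
3. first-aid certification 584 days ago vs limit 540 → not met
4. health department inspection 216 days ago vs limit 365 → met
5. sharps-disposal audit 54 days ago vs limit 60 → met
6. bloodborne-pathogen training 130 days ago vs limit 120 → not met
7. autoclave spore test 654 days ago vs limit 730 → met
8. condition 'performs piercings' does not hold → requirement n/a → met
Not met: 2, 3, 6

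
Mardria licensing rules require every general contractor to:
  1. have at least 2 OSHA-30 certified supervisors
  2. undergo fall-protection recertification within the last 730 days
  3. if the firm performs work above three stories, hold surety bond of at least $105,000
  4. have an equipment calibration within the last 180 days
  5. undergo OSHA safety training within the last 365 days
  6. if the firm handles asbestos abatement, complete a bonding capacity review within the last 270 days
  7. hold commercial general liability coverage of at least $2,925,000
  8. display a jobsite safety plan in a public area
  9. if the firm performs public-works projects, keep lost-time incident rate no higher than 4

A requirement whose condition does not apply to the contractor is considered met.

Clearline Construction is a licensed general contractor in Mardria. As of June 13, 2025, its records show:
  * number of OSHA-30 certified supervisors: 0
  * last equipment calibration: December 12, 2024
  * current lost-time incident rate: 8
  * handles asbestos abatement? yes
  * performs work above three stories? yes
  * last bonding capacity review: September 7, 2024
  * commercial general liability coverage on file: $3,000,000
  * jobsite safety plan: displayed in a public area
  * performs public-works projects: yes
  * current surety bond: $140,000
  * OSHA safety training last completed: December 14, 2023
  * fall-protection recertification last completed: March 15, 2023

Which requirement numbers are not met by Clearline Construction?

1. OSHA-30 certified supervisors 0 < 2 → not met
2. fall-protection recertification 821 days ago vs limit 730 → not met
3. condition 'performs work above three stories' holds; surety bond $140,000 ≥ $105,000 → met
4. equipment calibration 183 days ago vs limit 180 → not met
5. OSHA safety training 547 days ago vs limit 365 → not met
6. condition 'handles asbestos abatement' holds; bonding capacity review 279 days ago vs limit 270 → not met
7. commercial general liability coverage $3,000,000 ≥ $2,925,000 → met
8. jobsite safety plan present → met
9. condition 'performs public-works projects' holds; lost-time incident rate 8 > 4 → not met
Not met: 1, 2, 4, 5, 6, 9

1, 2, 4, 5, 6, 9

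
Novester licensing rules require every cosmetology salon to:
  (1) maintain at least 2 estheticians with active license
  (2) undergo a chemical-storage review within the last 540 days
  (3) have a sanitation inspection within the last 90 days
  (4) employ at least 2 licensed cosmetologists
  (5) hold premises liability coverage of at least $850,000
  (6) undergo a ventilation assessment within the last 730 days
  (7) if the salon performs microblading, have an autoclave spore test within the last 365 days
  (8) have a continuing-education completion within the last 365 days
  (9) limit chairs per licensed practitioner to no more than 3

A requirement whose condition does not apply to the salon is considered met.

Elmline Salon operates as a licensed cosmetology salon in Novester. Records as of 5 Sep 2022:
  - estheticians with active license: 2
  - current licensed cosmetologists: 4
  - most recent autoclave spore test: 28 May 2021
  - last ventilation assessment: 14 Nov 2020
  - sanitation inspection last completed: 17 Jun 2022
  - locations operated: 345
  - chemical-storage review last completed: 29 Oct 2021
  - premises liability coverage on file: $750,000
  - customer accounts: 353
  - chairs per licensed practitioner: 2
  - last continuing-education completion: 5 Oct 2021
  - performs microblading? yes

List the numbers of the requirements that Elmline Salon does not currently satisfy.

1. estheticians with active license 2 ≥ 2 → met
2. chemical-storage review 311 days ago vs limit 540 → met
3. sanitation inspection 80 days ago vs limit 90 → met
4. licensed cosmetologists 4 ≥ 2 → met
5. premises liability coverage $750,000 < $850,000 → not met
6. ventilation assessment 660 days ago vs limit 730 → met
7. condition 'performs microblading' holds; autoclave spore test 465 days ago vs limit 365 → not met
8. continuing-education completion 335 days ago vs limit 365 → met
9. chairs per licensed practitioner 2 ≤ 3 → met
Not met: 5, 7

5, 7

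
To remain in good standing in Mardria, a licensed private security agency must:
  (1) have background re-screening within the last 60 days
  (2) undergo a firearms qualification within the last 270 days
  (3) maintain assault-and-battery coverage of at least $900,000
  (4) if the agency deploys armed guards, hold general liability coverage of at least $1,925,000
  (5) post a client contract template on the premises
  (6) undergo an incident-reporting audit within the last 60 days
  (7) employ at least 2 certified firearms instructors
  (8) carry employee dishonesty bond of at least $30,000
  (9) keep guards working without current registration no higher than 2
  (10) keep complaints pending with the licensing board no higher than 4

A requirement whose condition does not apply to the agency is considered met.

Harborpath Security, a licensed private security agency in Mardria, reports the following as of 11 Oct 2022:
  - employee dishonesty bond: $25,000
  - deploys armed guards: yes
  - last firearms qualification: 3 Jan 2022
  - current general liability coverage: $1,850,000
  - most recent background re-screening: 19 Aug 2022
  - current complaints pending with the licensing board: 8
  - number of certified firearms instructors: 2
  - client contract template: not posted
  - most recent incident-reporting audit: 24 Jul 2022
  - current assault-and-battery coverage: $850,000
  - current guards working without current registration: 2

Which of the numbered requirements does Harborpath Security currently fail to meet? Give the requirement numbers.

2, 3, 4, 5, 6, 8, 10

1. background re-screening 53 days ago vs limit 60 → met
2. firearms qualification 281 days ago vs limit 270 → not met
3. assault-and-battery coverage $850,000 < $900,000 → not met
4. condition 'deploys armed guards' holds; general liability coverage $1,850,000 < $1,925,000 → not met
5. client contract template absent → not met
6. incident-reporting audit 79 days ago vs limit 60 → not met
7. certified firearms instructors 2 ≥ 2 → met
8. employee dishonesty bond $25,000 < $30,000 → not met
9. guards working without current registration 2 ≤ 2 → met
10. complaints pending with the licensing board 8 > 4 → not met
Not met: 2, 3, 4, 5, 6, 8, 10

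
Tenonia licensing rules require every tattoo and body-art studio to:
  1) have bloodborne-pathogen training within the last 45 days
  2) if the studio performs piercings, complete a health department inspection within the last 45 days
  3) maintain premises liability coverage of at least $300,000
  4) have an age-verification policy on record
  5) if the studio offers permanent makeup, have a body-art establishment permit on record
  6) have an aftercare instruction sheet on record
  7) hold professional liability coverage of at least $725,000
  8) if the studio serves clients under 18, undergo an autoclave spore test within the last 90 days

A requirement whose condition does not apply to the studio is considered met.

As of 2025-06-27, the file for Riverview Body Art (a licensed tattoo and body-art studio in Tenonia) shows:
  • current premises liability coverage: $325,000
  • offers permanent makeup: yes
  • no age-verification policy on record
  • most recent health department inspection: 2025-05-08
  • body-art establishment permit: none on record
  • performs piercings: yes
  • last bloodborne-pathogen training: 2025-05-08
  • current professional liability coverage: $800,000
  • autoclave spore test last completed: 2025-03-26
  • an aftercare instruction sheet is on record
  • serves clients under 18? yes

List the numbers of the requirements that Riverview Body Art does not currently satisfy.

1. bloodborne-pathogen training 50 days ago vs limit 45 → not met
2. condition 'performs piercings' holds; health department inspection 50 days ago vs limit 45 → not met
3. premises liability coverage $325,000 ≥ $300,000 → met
4. age-verification policy absent → not met
5. condition 'offers permanent makeup' holds; body-art establishment permit absent → not met
6. aftercare instruction sheet present → met
7. professional liability coverage $800,000 ≥ $725,000 → met
8. condition 'serves clients under 18' holds; autoclave spore test 93 days ago vs limit 90 → not met
Not met: 1, 2, 4, 5, 8

1, 2, 4, 5, 8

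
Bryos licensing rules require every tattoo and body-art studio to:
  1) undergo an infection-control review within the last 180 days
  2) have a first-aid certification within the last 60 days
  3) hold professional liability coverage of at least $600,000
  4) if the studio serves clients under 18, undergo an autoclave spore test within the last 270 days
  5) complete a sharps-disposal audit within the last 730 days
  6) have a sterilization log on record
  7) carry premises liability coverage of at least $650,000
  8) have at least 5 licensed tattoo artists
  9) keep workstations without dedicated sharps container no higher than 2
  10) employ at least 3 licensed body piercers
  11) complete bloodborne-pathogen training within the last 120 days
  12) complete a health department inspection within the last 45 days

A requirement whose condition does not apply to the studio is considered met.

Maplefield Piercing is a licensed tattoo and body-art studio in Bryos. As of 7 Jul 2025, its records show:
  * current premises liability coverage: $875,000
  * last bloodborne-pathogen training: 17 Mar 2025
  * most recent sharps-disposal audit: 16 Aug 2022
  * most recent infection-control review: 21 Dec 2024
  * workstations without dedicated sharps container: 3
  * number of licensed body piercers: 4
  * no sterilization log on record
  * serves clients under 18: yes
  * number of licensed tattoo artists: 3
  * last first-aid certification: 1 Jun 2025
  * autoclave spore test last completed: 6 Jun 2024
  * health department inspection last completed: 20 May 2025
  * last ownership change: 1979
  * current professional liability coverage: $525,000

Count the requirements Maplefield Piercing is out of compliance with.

8

1. infection-control review 198 days ago vs limit 180 → not met
2. first-aid certification 36 days ago vs limit 60 → met
3. professional liability coverage $525,000 < $600,000 → not met
4. condition 'serves clients under 18' holds; autoclave spore test 396 days ago vs limit 270 → not met
5. sharps-disposal audit 1056 days ago vs limit 730 → not met
6. sterilization log absent → not met
7. premises liability coverage $875,000 ≥ $650,000 → met
8. licensed tattoo artists 3 < 5 → not met
9. workstations without dedicated sharps container 3 > 2 → not met
10. licensed body piercers 4 ≥ 3 → met
11. bloodborne-pathogen training 112 days ago vs limit 120 → met
12. health department inspection 48 days ago vs limit 45 → not met
Not met: 8 of 12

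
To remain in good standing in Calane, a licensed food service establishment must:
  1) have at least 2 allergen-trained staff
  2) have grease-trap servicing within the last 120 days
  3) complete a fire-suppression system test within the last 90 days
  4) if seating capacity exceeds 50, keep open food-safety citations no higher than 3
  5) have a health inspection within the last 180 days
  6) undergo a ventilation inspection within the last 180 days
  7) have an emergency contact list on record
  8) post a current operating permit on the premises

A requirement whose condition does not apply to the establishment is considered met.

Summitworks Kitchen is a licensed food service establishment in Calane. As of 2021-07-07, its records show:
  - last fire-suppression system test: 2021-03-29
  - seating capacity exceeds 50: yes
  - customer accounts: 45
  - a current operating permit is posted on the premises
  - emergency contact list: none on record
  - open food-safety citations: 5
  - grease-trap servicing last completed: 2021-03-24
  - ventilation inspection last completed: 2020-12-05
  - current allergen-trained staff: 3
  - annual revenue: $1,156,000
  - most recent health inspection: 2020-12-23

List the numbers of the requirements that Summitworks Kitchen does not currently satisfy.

1. allergen-trained staff 3 ≥ 2 → met
2. grease-trap servicing 105 days ago vs limit 120 → met
3. fire-suppression system test 100 days ago vs limit 90 → not met
4. condition 'seating capacity exceeds 50' holds; open food-safety citations 5 > 3 → not met
5. health inspection 196 days ago vs limit 180 → not met
6. ventilation inspection 214 days ago vs limit 180 → not met
7. emergency contact list absent → not met
8. current operating permit present → met
Not met: 3, 4, 5, 6, 7

3, 4, 5, 6, 7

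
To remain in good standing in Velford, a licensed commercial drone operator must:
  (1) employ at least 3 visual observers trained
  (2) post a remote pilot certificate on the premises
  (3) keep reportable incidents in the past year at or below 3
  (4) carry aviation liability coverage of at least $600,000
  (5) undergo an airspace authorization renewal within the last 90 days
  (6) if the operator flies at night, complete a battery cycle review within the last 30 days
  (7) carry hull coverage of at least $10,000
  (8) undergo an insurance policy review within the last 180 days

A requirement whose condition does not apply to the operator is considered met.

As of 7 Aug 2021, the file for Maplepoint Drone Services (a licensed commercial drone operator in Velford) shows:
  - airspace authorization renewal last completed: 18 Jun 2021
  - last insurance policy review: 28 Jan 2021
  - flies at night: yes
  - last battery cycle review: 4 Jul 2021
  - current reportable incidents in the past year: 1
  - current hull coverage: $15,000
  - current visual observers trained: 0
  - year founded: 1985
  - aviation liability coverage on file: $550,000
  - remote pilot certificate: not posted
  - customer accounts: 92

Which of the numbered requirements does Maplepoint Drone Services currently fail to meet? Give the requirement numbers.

1, 2, 4, 6, 8

1. visual observers trained 0 < 3 → not met
2. remote pilot certificate absent → not met
3. reportable incidents in the past year 1 ≤ 3 → met
4. aviation liability coverage $550,000 < $600,000 → not met
5. airspace authorization renewal 50 days ago vs limit 90 → met
6. condition 'flies at night' holds; battery cycle review 34 days ago vs limit 30 → not met
7. hull coverage $15,000 ≥ $10,000 → met
8. insurance policy review 191 days ago vs limit 180 → not met
Not met: 1, 2, 4, 6, 8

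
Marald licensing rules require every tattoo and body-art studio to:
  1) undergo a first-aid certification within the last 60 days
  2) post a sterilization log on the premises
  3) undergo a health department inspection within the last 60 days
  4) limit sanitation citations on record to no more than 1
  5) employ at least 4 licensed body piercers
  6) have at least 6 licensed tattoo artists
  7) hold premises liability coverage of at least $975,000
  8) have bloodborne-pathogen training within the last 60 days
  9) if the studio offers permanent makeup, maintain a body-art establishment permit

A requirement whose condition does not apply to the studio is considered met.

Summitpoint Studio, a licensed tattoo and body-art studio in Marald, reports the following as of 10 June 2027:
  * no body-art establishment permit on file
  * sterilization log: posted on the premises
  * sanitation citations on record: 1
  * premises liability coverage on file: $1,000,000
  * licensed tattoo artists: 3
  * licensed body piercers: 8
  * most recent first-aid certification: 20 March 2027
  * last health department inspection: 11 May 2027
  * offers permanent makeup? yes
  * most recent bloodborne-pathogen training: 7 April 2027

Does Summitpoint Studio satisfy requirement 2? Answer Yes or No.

2. sterilization log present → met

Yes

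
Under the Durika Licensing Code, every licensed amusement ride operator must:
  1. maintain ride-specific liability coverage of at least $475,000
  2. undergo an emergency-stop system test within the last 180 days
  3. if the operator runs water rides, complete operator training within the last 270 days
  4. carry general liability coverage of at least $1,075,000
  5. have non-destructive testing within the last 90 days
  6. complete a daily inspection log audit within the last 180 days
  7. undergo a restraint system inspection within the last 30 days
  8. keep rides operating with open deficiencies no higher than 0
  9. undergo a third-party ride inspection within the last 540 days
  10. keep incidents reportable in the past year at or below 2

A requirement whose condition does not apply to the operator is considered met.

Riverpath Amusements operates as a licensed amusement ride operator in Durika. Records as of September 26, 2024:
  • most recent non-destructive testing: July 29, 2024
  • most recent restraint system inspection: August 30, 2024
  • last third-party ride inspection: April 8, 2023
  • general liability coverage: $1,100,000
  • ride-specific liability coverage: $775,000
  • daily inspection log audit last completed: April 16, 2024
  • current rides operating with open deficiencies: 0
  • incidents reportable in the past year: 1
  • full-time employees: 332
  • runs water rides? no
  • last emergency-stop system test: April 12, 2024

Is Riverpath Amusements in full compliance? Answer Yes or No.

Yes

1. ride-specific liability coverage $775,000 ≥ $475,000 → met
2. emergency-stop system test 167 days ago vs limit 180 → met
3. condition 'runs water rides' does not hold → requirement n/a → met
4. general liability coverage $1,100,000 ≥ $1,075,000 → met
5. non-destructive testing 59 days ago vs limit 90 → met
6. daily inspection log audit 163 days ago vs limit 180 → met
7. restraint system inspection 27 days ago vs limit 30 → met
8. rides operating with open deficiencies 0 ≤ 0 → met
9. third-party ride inspection 537 days ago vs limit 540 → met
10. incidents reportable in the past year 1 ≤ 2 → met
All met.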